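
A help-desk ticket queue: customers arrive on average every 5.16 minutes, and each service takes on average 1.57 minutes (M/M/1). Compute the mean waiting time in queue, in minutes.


λ = 60/5.16 = 11.6279 /hr
μ = 60/1.57 = 38.2166 /hr
ρ = λ/μ = 11.6279/38.2166 = 0.3043
Wq = ρ/(μ−λ) = 0.3043/(38.2166−11.6279) = 0.01144 hr
In minutes: 0.01144·60 = 0.6866 min

Final: 0.6866 min


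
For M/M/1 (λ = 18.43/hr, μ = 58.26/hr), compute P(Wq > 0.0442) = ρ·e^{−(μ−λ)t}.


ρ = 18.43/58.26 = 0.3163
P(Wq > t) = ρ·e^{−(μ−λ)t} = 0.3163·e^{−1.7605}
= 0.3163·0.171961 = 0.054398

Final: 0.054398


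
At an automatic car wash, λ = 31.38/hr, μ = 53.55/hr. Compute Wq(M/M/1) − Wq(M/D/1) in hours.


ρ = 31.38/53.55 = 0.5860
Wq(M/M/1) = ρ/(μ−λ) = 0.5860/22.17 = 0.02643 hr
Wq(M/D/1) = ρ/(2(μ−λ)) = 0.01322 hr
Savings = 0.02643 − 0.01322 = 0.01322 hr

Final: 0.01322 hr


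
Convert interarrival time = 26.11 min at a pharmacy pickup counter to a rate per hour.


λ = 1/(interarrival time) in consistent units.
1 hour = 60 min, so λ = 60/26.11 = 2.2980 per hour

Final: 2.2980 /hr


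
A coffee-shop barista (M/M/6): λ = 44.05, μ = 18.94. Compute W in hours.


a = 2.3258; ρ = 0.3876; P₀ = 0.097349
Lq = P₀·a^c·ρ/(c!(1−ρ)²) = 0.02212
Wq = Lq/λ = 0.02212/44.05 = 0.0005021 hr
W = Wq + 1/μ = 0.0005021 + 0.05280 = 0.05330 hr

Final: 0.05330 hr


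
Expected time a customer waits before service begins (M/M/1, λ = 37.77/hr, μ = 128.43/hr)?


ρ = 37.77/128.43 = 0.2941
Wq = ρ/(μ−λ) = 0.2941/(128.43 − 37.77) = 0.2941/90.66 = 0.003244 hr

Final: 0.003244 hr


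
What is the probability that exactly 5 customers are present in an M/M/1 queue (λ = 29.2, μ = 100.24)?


ρ = 29.2/100.24 = 0.2913
P_n = (1−ρ)·ρ^n = (1 − 0.2913)·0.2913^5 = 0.7087·0.002098 = 0.001487

Final: 0.001487


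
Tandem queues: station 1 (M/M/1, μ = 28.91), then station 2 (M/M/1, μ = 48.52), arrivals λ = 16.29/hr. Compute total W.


Each node sees arrival rate λ = 16.29/hr (tandem ⇒ throughput preserved).
W₁ = 1/(μ₁−λ) = 1/(28.91−16.29) = 0.07924 hr
W₂ = 1/(μ₂−λ) = 1/(48.52−16.29) = 0.03103 hr
W_total = W₁ + W₂ = 0.07924 + 0.03103 = 0.11027 hr

Final: 0.11027 hr


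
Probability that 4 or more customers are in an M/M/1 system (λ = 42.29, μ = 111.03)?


ρ = 42.29/111.03 = 0.3809
P(N ≥ n) = ρ^n = 0.3809^4 = 0.021047

Final: 0.021047


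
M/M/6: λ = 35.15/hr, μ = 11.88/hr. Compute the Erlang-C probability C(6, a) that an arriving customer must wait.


a = λ/μ = 2.9588; ρ = a/6 = 0.4931
P₀ = 0.051088 (from M/M/c formula)
C(c,a) = [a^c/(c!(1−ρ))]·P₀ = [670.89311/(720·0.5069)]·0.051088
= 1.83832·0.051088 = 0.093917

Final: 0.093917


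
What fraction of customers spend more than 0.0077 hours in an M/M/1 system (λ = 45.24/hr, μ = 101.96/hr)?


W ~ Exponential(μ−λ) for M/M/1.
μ − λ = 101.96 − 45.24 = 56.7200
P(W > t) = e^{−(μ−λ)t} = e^{−0.4367} = 0.646137

Final: 0.646137


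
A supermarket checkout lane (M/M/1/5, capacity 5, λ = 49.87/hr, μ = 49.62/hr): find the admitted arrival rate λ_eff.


ρ = 1.0050; P_K = (1−ρ)ρ^5/(1−ρ^6) = 0.168768
λ_eff = λ(1 − P_K) = 49.87·(1 − 0.168768) = 49.87·0.831232 = 41.4536 /hr

Final: 41.4536 /hr


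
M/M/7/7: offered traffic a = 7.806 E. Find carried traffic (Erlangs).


B(7,7.806) = 0.297103 (Erlang-B)
Carried load = a(1 − B) = 7.806·(1 − 0.297103) = 7.806·0.702897 = 5.4868 E

Final: 5.4868 Erlangs


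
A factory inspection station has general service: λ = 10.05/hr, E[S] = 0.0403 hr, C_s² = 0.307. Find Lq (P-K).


ρ = λ·E[S] = 10.05·0.0403 = 0.4050
Lq = ρ²(1+C_s²)/(2(1−ρ)) = 0.1640·(1+0.307)/(2·0.5950)
= 0.1640·1.3070/1.1900 = 0.18017

Final: 0.18017


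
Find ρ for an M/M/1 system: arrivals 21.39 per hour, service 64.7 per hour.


ρ = λ/μ = 21.39/64.7 = 0.3306

Final: 0.3306


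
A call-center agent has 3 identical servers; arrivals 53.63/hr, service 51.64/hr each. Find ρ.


ρ = λ/(cμ) = 53.63/(3·51.64) = 53.63/154.92 = 0.3462

Final: 0.3462


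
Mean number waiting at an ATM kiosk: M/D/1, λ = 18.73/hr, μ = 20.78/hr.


ρ = 18.73/20.78 = 0.9013
M/D/1: Lq = ρ²/(2(1−ρ)) = 0.8124/(2·0.09865) = 4.11762

Final: 4.11762


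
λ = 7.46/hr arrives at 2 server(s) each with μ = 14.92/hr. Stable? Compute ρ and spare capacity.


Total capacity cμ = 2·14.92 = 29.84/hr
ρ = λ/(cμ) = 7.46/29.84 = 0.2500
Stable ⇔ ρ < 1: YES
Spare capacity = cμ − λ = 29.84 − 7.46 = 22.38/hr

Final: ρ = 0.2500; stable; margin = 22.38/hr


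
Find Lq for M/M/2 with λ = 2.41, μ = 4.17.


a = λ/μ = 0.5779; ρ = a/2 = 0.2890
P₀ = 0.551628
Lq = P₀·a^c·ρ / (c!·(1−ρ)²) = 0.551628·0.33401·0.2890/(2·0.50557)
= 0.05266

Final: 0.05266


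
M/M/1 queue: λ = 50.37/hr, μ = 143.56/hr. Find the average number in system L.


ρ = λ/μ = 50.37/143.56 = 0.3509
L = ρ/(1−ρ) = 0.3509/(1 − 0.3509) = 0.3509/0.6491 = 0.5405

Final: 0.5405


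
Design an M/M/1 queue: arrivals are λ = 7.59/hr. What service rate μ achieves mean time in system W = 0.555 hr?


W = 1/(μ−λ) ⇒ μ − λ = 1/W = 1/0.555 = 1.8018
μ = λ + 1/W = 7.59 + 1.8018 = 9.3918 per hr

Final: 9.3918 /hr


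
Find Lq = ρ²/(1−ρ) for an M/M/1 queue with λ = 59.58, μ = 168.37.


ρ = 59.58/168.37 = 0.3539
Lq = ρ²/(1−ρ) = 0.1252/0.6461 = 0.1938

Final: 0.1938


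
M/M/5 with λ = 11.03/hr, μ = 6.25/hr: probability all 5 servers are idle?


a = λ/μ = 11.03/6.25 = 1.7648; ρ = a/c = 0.3530
Σ_{k=0}^{4} a^k/k! (terms k=0..4) = 1.00000 + 1.76480 + 1.55726 + 0.91608 + 0.40418 = 5.64232
Tail: a^5/(5!(1−ρ)) = 17.11896/(120·0.6470) = 0.22048
P₀ = 1/(5.64232 + 0.22048) = 1/5.86280 = 0.170567

Final: 0.170567


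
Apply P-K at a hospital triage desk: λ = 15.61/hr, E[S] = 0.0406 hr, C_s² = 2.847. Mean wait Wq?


ρ = λ·E[S] = 15.61·0.0406 = 0.6338
E[S²] = E[S]²(1+C_s²) = 0.0406²·(1+2.847) = 0.006341
Wq = λ·E[S²]/(2(1−ρ)) = 15.61·0.006341/(2·0.3662) = 0.13514 hr

Final: 0.13514 hr


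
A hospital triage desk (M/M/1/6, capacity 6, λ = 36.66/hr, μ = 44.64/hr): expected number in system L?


ρ = 36.66/44.64 = 0.8212
L = ρ[1 − (K+1)ρ^K + Kρ^(K+1)] / [(1−ρ)(1−ρ^(K+1))]
Numerator: 0.8212·(1 − 7·0.306768 + 6·0.251929) = 0.299094
Denominator: (0.1788)·(0.748071) = 0.133728
L = 0.299094/0.133728 = 2.2366

Final: 2.2366


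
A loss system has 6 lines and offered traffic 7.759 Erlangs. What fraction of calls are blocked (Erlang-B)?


B(c,a) = (a^c/c!) / Σ_{k=0}^{c} a^k/k!
a^6/6! = 303.041436
Σ terms (k=0..6): 1.00000 + 7.75900 + 30.10104 + 77.85132 + 151.01211 + 234.34059 + 303.04144 = 805.105494
B = 303.041436/805.105494 = 0.376400

Final: 0.376400


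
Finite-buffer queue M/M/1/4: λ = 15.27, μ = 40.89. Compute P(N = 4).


ρ = λ/μ = 15.27/40.89 = 0.3734
P_K = (1−ρ)ρ^K/(1−ρ^(K+1)) = (0.6266·0.019449)/(1 − 0.007263)
= 0.012186/0.992737 = 0.012275

Final: 0.012275


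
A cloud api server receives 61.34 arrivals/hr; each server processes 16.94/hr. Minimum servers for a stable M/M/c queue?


Stability requires cμ > λ ⇔ c > λ/μ.
λ/μ = 61.34/16.94 = 3.6210
Minimum integer c = ⌊3.6210⌋ + 1 = 4
Check: 4·16.94 = 67.76 > 61.34, while 3·16.94 = 50.82 ≤ 61.34

Final: 4 servers


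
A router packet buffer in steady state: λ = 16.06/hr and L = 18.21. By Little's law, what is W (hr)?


W = L/λ = 18.21/16.06 = 1.1339 hr

Final: 1.1339 hr


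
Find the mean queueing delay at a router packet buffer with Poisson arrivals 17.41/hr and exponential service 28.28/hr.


ρ = 17.41/28.28 = 0.6156
Wq = ρ/(μ−λ) = 0.6156/(28.28 − 17.41) = 0.6156/10.87 = 0.05664 hr

Final: 0.05664 hr


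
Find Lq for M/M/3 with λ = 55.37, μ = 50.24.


a = λ/μ = 1.1021; ρ = a/3 = 0.3674
P₀ = 0.326573
Lq = P₀·a^c·ρ / (c!·(1−ρ)²) = 0.326573·1.33867·0.3674/(6·0.40022)
= 0.06688

Final: 0.06688


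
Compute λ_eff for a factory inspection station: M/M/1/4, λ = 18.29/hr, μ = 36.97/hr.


ρ = 0.4947; P_K = (1−ρ)ρ^4/(1−ρ^5) = 0.031192
λ_eff = λ(1 − P_K) = 18.29·(1 − 0.031192) = 18.29·0.968808 = 17.7195 /hr

Final: 17.7195 /hr


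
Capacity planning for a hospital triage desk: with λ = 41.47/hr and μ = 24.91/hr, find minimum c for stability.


Stability requires cμ > λ ⇔ c > λ/μ.
λ/μ = 41.47/24.91 = 1.6648
Minimum integer c = ⌊1.6648⌋ + 1 = 2
Check: 2·24.91 = 49.82 > 41.47, while 1·24.91 = 24.91 ≤ 41.47

Final: 2 servers


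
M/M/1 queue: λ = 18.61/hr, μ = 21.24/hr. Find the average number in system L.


ρ = λ/μ = 18.61/21.24 = 0.8762
L = ρ/(1−ρ) = 0.8762/(1 − 0.8762) = 0.8762/0.1238 = 7.0760

Final: 7.0760


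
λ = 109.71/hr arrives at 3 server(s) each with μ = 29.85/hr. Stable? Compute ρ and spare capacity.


Total capacity cμ = 3·29.85 = 89.55/hr
ρ = λ/(cμ) = 109.71/89.55 = 1.2251
Stable ⇔ ρ < 1: NO
Spare capacity = cμ − λ = 89.55 − 109.71 = -20.16/hr

Final: ρ = 1.2251; unstable; margin = -20.16/hr


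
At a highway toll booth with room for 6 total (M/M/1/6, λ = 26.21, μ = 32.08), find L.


ρ = 26.21/32.08 = 0.8170
L = ρ[1 − (K+1)ρ^K + Kρ^(K+1)] / [(1−ρ)(1−ρ^(K+1))]
Numerator: 0.8170·(1 − 7·0.297438 + 6·0.243013) = 0.307209
Denominator: (0.1830)·(0.756987) = 0.138514
L = 0.307209/0.138514 = 2.2179

Final: 2.2179


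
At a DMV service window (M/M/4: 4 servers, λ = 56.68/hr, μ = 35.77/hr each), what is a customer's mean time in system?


a = 1.5846; ρ = 0.3961; P₀ = 0.202507
Lq = P₀·a^c·ρ/(c!(1−ρ)²) = 0.05779
Wq = Lq/λ = 0.05779/56.68 = 0.001020 hr
W = Wq + 1/μ = 0.001020 + 0.02796 = 0.02898 hr

Final: 0.02898 hr


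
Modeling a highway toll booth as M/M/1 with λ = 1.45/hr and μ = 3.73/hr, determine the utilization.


ρ = λ/μ = 1.45/3.73 = 0.3887

Final: 0.3887


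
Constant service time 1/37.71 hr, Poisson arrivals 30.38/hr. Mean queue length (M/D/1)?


ρ = 30.38/37.71 = 0.8056
M/D/1: Lq = ρ²/(2(1−ρ)) = 0.6490/(2·0.1944) = 1.66949

Final: 1.66949


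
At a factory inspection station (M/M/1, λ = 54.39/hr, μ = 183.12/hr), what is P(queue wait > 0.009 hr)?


ρ = 54.39/183.12 = 0.2970
P(Wq > t) = ρ·e^{−(μ−λ)t} = 0.2970·e^{−1.1586}
= 0.2970·0.313935 = 0.093244

Final: 0.093244


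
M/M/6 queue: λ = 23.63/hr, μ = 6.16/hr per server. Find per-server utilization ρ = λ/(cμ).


ρ = λ/(cμ) = 23.63/(6·6.16) = 23.63/36.96 = 0.6393

Final: 0.6393


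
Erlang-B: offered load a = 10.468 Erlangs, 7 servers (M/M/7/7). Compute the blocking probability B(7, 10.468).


B(c,a) = (a^c/c!) / Σ_{k=0}^{c} a^k/k!
a^7/7! = 2732.847901
Σ terms (k=0..7): 1.00000 + 10.46800 + 54.78951 + 191.17887 + 500.31510 + 1047.45970 + 1827.46803 + 2732.84790 = 6365.527117
B = 2732.847901/6365.527117 = 0.429320

Final: 0.429320


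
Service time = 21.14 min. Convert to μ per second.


μ = 1/(service time) in consistent units.
1 second = 0.0166667 min, so μ = 0.0166667/21.14 = 0.0007884 per second

Final: 0.0007884 /sec


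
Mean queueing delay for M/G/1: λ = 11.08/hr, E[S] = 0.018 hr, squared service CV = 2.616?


ρ = λ·E[S] = 11.08·0.018 = 0.1994
E[S²] = E[S]²(1+C_s²) = 0.018²·(1+2.616) = 0.001172
Wq = λ·E[S²]/(2(1−ρ)) = 11.08·0.001172/(2·0.8006) = 0.008108 hr

Final: 0.008108 hr


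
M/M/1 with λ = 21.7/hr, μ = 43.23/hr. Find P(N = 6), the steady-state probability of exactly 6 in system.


ρ = 21.7/43.23 = 0.5020
P_n = (1−ρ)·ρ^n = (1 − 0.5020)·0.5020^6 = 0.4980·0.015997 = 0.007967

Final: 0.007967


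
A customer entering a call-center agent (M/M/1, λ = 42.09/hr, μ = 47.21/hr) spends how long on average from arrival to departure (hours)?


W = 1/(μ−λ) = 1/(47.21 − 42.09) = 1/5.12 = 0.1953 hr

Final: 0.1953 hr


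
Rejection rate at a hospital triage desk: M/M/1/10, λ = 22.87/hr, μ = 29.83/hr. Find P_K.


ρ = λ/μ = 22.87/29.83 = 0.7667
P_K = (1−ρ)ρ^K/(1−ρ^(K+1)) = (0.2333·0.070166)/(1 − 0.053795)
= 0.016371/0.946205 = 0.017302

Final: 0.017302


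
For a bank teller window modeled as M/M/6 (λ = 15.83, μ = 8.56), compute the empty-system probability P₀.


a = λ/μ = 15.83/8.56 = 1.8493; ρ = a/c = 0.3082
Σ_{k=0}^{5} a^k/k! (terms k=0..5) = 1.00000 + 1.84930 + 1.70995 + 1.05407 + 0.48732 + 0.18024 = 6.28089
Tail: a^6/(6!(1−ρ)) = 39.99843/(720·0.6918) = 0.08030
P₀ = 1/(6.28089 + 0.08030) = 1/6.36119 = 0.157203

Final: 0.157203


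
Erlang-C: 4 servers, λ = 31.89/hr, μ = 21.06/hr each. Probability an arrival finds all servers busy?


a = λ/μ = 1.5142; ρ = a/4 = 0.3786
P₀ = 0.217775 (from M/M/c formula)
C(c,a) = [a^c/(c!(1−ρ))]·P₀ = [5.25756/(24·0.6214)]·0.217775
= 0.35251·0.217775 = 0.076768

Final: 0.076768


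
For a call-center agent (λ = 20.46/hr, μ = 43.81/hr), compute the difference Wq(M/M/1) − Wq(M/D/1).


ρ = 20.46/43.81 = 0.4670
Wq(M/M/1) = ρ/(μ−λ) = 0.4670/23.35 = 0.02000 hr
Wq(M/D/1) = ρ/(2(μ−λ)) = 0.01000 hr
Savings = 0.02000 − 0.01000 = 0.01000 hr

Final: 0.01000 hr


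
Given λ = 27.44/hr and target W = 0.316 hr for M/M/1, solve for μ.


W = 1/(μ−λ) ⇒ μ − λ = 1/W = 1/0.316 = 3.1646
μ = λ + 1/W = 27.44 + 3.1646 = 30.6046 per hr

Final: 30.6046 /hr


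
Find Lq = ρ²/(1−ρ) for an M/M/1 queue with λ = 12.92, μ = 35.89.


ρ = 12.92/35.89 = 0.3600
Lq = ρ²/(1−ρ) = 0.1296/0.6400 = 0.2025

Final: 0.2025


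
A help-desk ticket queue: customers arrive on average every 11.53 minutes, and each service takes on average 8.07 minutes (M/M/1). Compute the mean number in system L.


λ = 60/11.53 = 5.2038 /hr
μ = 60/8.07 = 7.4349 /hr
ρ = λ/μ = 5.2038/7.4349 = 0.6999
L = ρ/(1−ρ) = 0.6999/0.3001 = 2.3324

Final: 2.3324


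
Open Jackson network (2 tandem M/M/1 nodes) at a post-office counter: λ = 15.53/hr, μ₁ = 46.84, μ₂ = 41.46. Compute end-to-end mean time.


Each node sees arrival rate λ = 15.53/hr (tandem ⇒ throughput preserved).
W₁ = 1/(μ₁−λ) = 1/(46.84−15.53) = 0.03194 hr
W₂ = 1/(μ₂−λ) = 1/(41.46−15.53) = 0.03857 hr
W_total = W₁ + W₂ = 0.03194 + 0.03857 = 0.07050 hr

Final: 0.07050 hr


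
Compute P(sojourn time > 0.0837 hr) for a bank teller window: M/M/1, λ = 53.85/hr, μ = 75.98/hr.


W ~ Exponential(μ−λ) for M/M/1.
μ − λ = 75.98 − 53.85 = 22.1300
P(W > t) = e^{−(μ−λ)t} = e^{−1.8523} = 0.156879

Final: 0.156879


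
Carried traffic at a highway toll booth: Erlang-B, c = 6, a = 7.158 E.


B(6,7.158) = 0.341095 (Erlang-B)
Carried load = a(1 − B) = 7.158·(1 − 0.341095) = 7.158·0.658905 = 4.7164 E

Final: 4.7164 Erlangs


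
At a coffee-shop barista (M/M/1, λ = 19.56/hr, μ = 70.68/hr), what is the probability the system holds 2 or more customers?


ρ = 19.56/70.68 = 0.2767
P(N ≥ n) = ρ^n = 0.2767^2 = 0.076585

Final: 0.076585


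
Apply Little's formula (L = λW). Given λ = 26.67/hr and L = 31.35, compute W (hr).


W = L/λ = 31.35/26.67 = 1.1755 hr

Final: 1.1755 hr


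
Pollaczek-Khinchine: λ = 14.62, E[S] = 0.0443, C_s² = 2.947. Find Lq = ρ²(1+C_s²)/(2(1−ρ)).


ρ = λ·E[S] = 14.62·0.0443 = 0.6477
Lq = ρ²(1+C_s²)/(2(1−ρ)) = 0.4195·(1+2.947)/(2·0.3523)
= 0.4195·3.9470/0.7047 = 2.34955

Final: 2.34955


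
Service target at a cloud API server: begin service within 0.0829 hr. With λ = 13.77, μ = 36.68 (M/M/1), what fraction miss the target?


ρ = 13.77/36.68 = 0.3754
P(Wq > t) = ρ·e^{−(μ−λ)t} = 0.3754·e^{−1.8992}
= 0.3754·0.149682 = 0.056192

Final: 0.056192


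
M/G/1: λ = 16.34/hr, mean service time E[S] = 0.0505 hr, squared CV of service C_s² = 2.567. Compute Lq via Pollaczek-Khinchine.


ρ = λ·E[S] = 16.34·0.0505 = 0.8252
Lq = ρ²(1+C_s²)/(2(1−ρ)) = 0.6809·(1+2.567)/(2·0.1748)
= 0.6809·3.5670/0.3497 = 6.94615

Final: 6.94615


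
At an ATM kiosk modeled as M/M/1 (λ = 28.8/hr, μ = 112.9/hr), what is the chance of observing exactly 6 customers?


ρ = 28.8/112.9 = 0.2551
P_n = (1−ρ)·ρ^n = (1 − 0.2551)·0.2551^6 = 0.7449·0.0002755 = 0.0002053

Final: 0.0002053


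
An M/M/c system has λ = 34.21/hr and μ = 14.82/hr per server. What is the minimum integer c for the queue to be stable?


Stability requires cμ > λ ⇔ c > λ/μ.
λ/μ = 34.21/14.82 = 2.3084
Minimum integer c = ⌊2.3084⌋ + 1 = 3
Check: 3·14.82 = 44.46 > 34.21, while 2·14.82 = 29.64 ≤ 34.21

Final: 3 servers


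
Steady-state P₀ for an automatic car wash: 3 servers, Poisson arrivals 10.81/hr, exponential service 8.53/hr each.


a = λ/μ = 10.81/8.53 = 1.2673; ρ = a/c = 0.4224
Σ_{k=0}^{2} a^k/k! (terms k=0..2) = 1.00000 + 1.26729 + 0.80301 = 3.07031
Tail: a^3/(3!(1−ρ)) = 2.03531/(6·0.5776) = 0.58732
P₀ = 1/(3.07031 + 0.58732) = 1/3.65763 = 0.273401

Final: 0.273401


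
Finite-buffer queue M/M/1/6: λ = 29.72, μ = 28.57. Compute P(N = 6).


ρ = λ/μ = 29.72/28.57 = 1.0403
P_K = (1−ρ)ρ^K/(1−ρ^(K+1)) = (-0.04025·1.267160)/(1 − 1.318166)
= -0.051006/-0.318166 = 0.160312

Final: 0.160312


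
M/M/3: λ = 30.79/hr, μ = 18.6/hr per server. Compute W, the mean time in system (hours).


a = 1.6554; ρ = 0.5518; P₀ = 0.175061
Lq = P₀·a^c·ρ/(c!(1−ρ)²) = 0.36353
Wq = Lq/λ = 0.36353/30.79 = 0.01181 hr
W = Wq + 1/μ = 0.01181 + 0.05376 = 0.06557 hr

Final: 0.06557 hr


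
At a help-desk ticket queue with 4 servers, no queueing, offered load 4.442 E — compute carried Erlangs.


B(4,4.442) = 0.351601 (Erlang-B)
Carried load = a(1 − B) = 4.442·(1 − 0.351601) = 4.442·0.648399 = 2.8802 E

Final: 2.8802 Erlangs


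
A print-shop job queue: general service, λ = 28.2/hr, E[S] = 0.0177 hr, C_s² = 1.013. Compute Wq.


ρ = λ·E[S] = 28.2·0.0177 = 0.4991
E[S²] = E[S]²(1+C_s²) = 0.0177²·(1+1.013) = 0.0006307
Wq = λ·E[S²]/(2(1−ρ)) = 28.2·0.0006307/(2·0.5009) = 0.01775 hr

Final: 0.01775 hr


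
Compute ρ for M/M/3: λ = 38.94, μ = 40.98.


ρ = λ/(cμ) = 38.94/(3·40.98) = 38.94/122.94 = 0.3167

Final: 0.3167


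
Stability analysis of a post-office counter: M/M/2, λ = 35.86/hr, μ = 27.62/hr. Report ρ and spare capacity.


Total capacity cμ = 2·27.62 = 55.24/hr
ρ = λ/(cμ) = 35.86/55.24 = 0.6492
Stable ⇔ ρ < 1: YES
Spare capacity = cμ − λ = 55.24 − 35.86 = 19.38/hr

Final: ρ = 0.6492; stable; margin = 19.38/hr


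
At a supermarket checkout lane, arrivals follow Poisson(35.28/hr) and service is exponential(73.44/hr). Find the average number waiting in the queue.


ρ = 35.28/73.44 = 0.4804
Lq = ρ²/(1−ρ) = 0.2308/0.5196 = 0.4441

Final: 0.4441


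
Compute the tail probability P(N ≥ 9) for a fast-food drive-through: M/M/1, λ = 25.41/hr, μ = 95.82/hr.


ρ = 25.41/95.82 = 0.2652
P(N ≥ n) = ρ^n = 0.2652^9 = 0.000006485

Final: 0.000006485


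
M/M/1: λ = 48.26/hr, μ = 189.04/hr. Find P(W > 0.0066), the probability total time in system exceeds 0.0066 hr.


W ~ Exponential(μ−λ) for M/M/1.
μ − λ = 189.04 − 48.26 = 140.7800
P(W > t) = e^{−(μ−λ)t} = e^{−0.9291} = 0.394890

Final: 0.394890


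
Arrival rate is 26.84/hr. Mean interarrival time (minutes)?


Mean interarrival time = 1/λ = 1/26.84 hour = 0.03726 hour
In minutes: 0.03726 × 60 = 2.2355 min

Final: 2.2355 min


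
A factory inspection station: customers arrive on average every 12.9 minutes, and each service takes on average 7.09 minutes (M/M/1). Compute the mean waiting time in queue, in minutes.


λ = 60/12.9 = 4.6512 /hr
μ = 60/7.09 = 8.4626 /hr
ρ = λ/μ = 4.6512/8.4626 = 0.5496
Wq = ρ/(μ−λ) = 0.5496/(8.4626−4.6512) = 0.14420 hr
In minutes: 0.14420·60 = 8.652 min

Final: 8.652 min


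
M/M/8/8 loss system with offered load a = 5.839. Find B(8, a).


B(c,a) = (a^c/c!) / Σ_{k=0}^{c} a^k/k!
a^8/8! = 33.510992
Σ terms (k=0..8): 1.00000 + 5.83900 + 17.04696 + 33.17907 + 48.43314 + 56.56023 + 55.04253 + 45.91333 + 33.51099 = 296.525244
B = 33.510992/296.525244 = 0.113012

Final: 0.113012


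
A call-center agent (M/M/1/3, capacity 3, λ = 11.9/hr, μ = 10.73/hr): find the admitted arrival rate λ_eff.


ρ = 1.1090; P_K = (1−ρ)ρ^3/(1−ρ^4) = 0.290040
λ_eff = λ(1 − P_K) = 11.9·(1 − 0.290040) = 11.9·0.709960 = 8.4485 /hr

Final: 8.4485 /hr


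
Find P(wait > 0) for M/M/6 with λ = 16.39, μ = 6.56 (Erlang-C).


a = λ/μ = 2.4985; ρ = a/6 = 0.4164
P₀ = 0.081746 (from M/M/c formula)
C(c,a) = [a^c/(c!(1−ρ))]·P₀ = [243.24879/(720·0.5836)]·0.081746
= 0.57891·0.081746 = 0.047324

Final: 0.047324


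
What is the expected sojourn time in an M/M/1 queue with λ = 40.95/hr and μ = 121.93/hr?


W = 1/(μ−λ) = 1/(121.93 − 40.95) = 1/80.98 = 0.01235 hr

Final: 0.01235 hr


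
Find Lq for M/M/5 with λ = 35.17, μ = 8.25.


a = λ/μ = 4.2630; ρ = a/5 = 0.8526
P₀ = 0.008290
Lq = P₀·a^c·ρ / (c!·(1−ρ)²) = 0.008290·1407.96578·0.8526/(120·0.02172)
= 3.81730

Final: 3.81730


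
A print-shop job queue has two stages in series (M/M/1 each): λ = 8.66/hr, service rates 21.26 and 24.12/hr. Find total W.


Each node sees arrival rate λ = 8.66/hr (tandem ⇒ throughput preserved).
W₁ = 1/(μ₁−λ) = 1/(21.26−8.66) = 0.07937 hr
W₂ = 1/(μ₂−λ) = 1/(24.12−8.66) = 0.06468 hr
W_total = W₁ + W₂ = 0.07937 + 0.06468 = 0.14405 hr

Final: 0.14405 hr


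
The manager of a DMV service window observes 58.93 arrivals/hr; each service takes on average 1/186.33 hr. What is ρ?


ρ = λ/μ = 58.93/186.33 = 0.3163

Final: 0.3163


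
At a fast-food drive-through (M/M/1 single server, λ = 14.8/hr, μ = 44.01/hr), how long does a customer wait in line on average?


ρ = 14.8/44.01 = 0.3363
Wq = ρ/(μ−λ) = 0.3363/(44.01 − 14.8) = 0.3363/29.21 = 0.01151 hr

Final: 0.01151 hr


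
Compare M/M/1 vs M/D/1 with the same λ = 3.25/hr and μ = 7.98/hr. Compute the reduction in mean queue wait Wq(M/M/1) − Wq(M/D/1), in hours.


ρ = 3.25/7.98 = 0.4073
Wq(M/M/1) = ρ/(μ−λ) = 0.4073/4.73 = 0.08610 hr
Wq(M/D/1) = ρ/(2(μ−λ)) = 0.04305 hr
Savings = 0.08610 − 0.04305 = 0.04305 hr

Final: 0.04305 hr


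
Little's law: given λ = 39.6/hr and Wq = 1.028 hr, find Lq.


Lq = λWq = 39.6·1.028 = 40.7088

Final: 40.7088


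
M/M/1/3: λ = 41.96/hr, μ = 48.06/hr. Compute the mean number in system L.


ρ = 41.96/48.06 = 0.8731
L = ρ[1 − (K+1)ρ^K + Kρ^(K+1)] / [(1−ρ)(1−ρ^(K+1))]
Numerator: 0.8731·(1 − 4·0.665511 + 3·0.581041) = 0.070789
Denominator: (0.1269)·(0.418959) = 0.053176
L = 0.070789/0.053176 = 1.3312

Final: 1.3312


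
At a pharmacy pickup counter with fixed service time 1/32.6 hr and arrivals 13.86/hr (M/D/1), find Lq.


ρ = 13.86/32.6 = 0.4252
M/D/1: Lq = ρ²/(2(1−ρ)) = 0.1808/(2·0.5748) = 0.15722

Final: 0.15722


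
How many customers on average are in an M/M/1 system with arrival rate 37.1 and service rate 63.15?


ρ = λ/μ = 37.1/63.15 = 0.5875
L = ρ/(1−ρ) = 0.5875/(1 − 0.5875) = 0.5875/0.4125 = 1.4242

Final: 1.4242


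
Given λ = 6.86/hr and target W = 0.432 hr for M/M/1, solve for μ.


W = 1/(μ−λ) ⇒ μ − λ = 1/W = 1/0.432 = 2.3148
μ = λ + 1/W = 6.86 + 2.3148 = 9.1748 per hr

Final: 9.1748 /hr


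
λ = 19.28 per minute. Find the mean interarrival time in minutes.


Mean interarrival time = 1/λ = 1/19.28 minute = 0.05187 minute
In minutes: 0.05187 × 1 = 0.05187 min

Final: 0.05187 min


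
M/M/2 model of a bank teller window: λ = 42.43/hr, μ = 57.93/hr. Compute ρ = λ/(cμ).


ρ = λ/(cμ) = 42.43/(2·57.93) = 42.43/115.86 = 0.3662

Final: 0.3662


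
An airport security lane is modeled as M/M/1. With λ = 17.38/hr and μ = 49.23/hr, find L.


ρ = λ/μ = 17.38/49.23 = 0.3530
L = ρ/(1−ρ) = 0.3530/(1 − 0.3530) = 0.3530/0.6470 = 0.5457

Final: 0.5457


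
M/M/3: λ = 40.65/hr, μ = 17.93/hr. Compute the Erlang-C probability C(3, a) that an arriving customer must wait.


a = λ/μ = 2.2672; ρ = a/3 = 0.7557
P₀ = 0.072529 (from M/M/c formula)
C(c,a) = [a^c/(c!(1−ρ))]·P₀ = [11.65308/(6·0.2443)]·0.072529
= 7.95052·0.072529 = 0.576641

Final: 0.576641


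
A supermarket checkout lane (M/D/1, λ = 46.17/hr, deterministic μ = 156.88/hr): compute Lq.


ρ = 46.17/156.88 = 0.2943
M/D/1: Lq = ρ²/(2(1−ρ)) = 0.08661/(2·0.7057) = 0.06137

Final: 0.06137


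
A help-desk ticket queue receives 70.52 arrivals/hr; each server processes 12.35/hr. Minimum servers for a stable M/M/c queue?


Stability requires cμ > λ ⇔ c > λ/μ.
λ/μ = 70.52/12.35 = 5.7101
Minimum integer c = ⌊5.7101⌋ + 1 = 6
Check: 6·12.35 = 74.10 > 70.52, while 5·12.35 = 61.75 ≤ 70.52

Final: 6 servers


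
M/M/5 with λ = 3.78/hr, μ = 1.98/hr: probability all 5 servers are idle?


a = λ/μ = 3.78/1.98 = 1.9091; ρ = a/c = 0.3818
Σ_{k=0}^{4} a^k/k! (terms k=0..4) = 1.00000 + 1.90909 + 1.82231 + 1.15965 + 0.55347 = 6.44453
Tail: a^5/(5!(1−ρ)) = 25.35905/(120·0.6182) = 0.34185
P₀ = 1/(6.44453 + 0.34185) = 1/6.78638 = 0.147354

Final: 0.147354


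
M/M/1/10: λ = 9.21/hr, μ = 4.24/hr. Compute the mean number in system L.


ρ = 9.21/4.24 = 2.1722
L = ρ[1 − (K+1)ρ^K + Kρ^(K+1)] / [(1−ρ)(1−ρ^(K+1))]
Numerator: 2.1722·(1 − 11·2338.501948 + 10·5079.623335) = 54464.360101
Denominator: (-1.1722)·(-5078.623335) = 5953.008957
L = 54464.360101/5953.008957 = 9.1490

Final: 9.1490


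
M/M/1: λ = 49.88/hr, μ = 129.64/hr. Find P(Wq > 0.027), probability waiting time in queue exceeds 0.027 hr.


ρ = 49.88/129.64 = 0.3848
P(Wq > t) = ρ·e^{−(μ−λ)t} = 0.3848·e^{−2.1535}
= 0.3848·0.116075 = 0.044661

Final: 0.044661


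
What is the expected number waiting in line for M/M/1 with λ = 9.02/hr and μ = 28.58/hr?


ρ = 9.02/28.58 = 0.3156
Lq = ρ²/(1−ρ) = 0.09961/0.6844 = 0.1455

Final: 0.1455


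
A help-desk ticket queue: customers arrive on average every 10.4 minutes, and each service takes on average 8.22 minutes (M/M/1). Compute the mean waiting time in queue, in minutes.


λ = 60/10.4 = 5.7692 /hr
μ = 60/8.22 = 7.2993 /hr
ρ = λ/μ = 5.7692/7.2993 = 0.7904
Wq = ρ/(μ−λ) = 0.7904/(7.2993−5.7692) = 0.51658 hr
In minutes: 0.51658·60 = 30.995 min

Final: 30.995 min


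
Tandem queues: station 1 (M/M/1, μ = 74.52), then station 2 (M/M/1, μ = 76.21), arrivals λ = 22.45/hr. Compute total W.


Each node sees arrival rate λ = 22.45/hr (tandem ⇒ throughput preserved).
W₁ = 1/(μ₁−λ) = 1/(74.52−22.45) = 0.01920 hr
W₂ = 1/(μ₂−λ) = 1/(76.21−22.45) = 0.01860 hr
W_total = W₁ + W₂ = 0.01920 + 0.01860 = 0.03781 hr

Final: 0.03781 hr


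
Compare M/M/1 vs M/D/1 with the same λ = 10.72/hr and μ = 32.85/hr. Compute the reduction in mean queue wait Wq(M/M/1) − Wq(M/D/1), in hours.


ρ = 10.72/32.85 = 0.3263
Wq(M/M/1) = ρ/(μ−λ) = 0.3263/22.13 = 0.01475 hr
Wq(M/D/1) = ρ/(2(μ−λ)) = 0.007373 hr
Savings = 0.01475 − 0.007373 = 0.007373 hr

Final: 0.007373 hr


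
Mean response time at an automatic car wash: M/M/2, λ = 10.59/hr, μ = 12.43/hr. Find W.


a = 0.8520; ρ = 0.4260; P₀ = 0.402539
Lq = P₀·a^c·ρ/(c!(1−ρ)²) = 0.18888
Wq = Lq/λ = 0.18888/10.59 = 0.01784 hr
W = Wq + 1/μ = 0.01784 + 0.08045 = 0.09829 hr

Final: 0.09829 hr


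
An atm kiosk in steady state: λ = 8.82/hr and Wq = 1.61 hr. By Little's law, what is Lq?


Lq = λWq = 8.82·1.61 = 14.2002

Final: 14.2002


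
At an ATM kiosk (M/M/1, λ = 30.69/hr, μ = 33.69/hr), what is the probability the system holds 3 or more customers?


ρ = 30.69/33.69 = 0.9110
P(N ≥ n) = ρ^n = 0.9110^3 = 0.755941

Final: 0.755941


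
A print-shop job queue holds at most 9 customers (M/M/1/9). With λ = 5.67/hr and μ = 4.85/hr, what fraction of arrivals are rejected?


ρ = λ/μ = 5.67/4.85 = 1.1691
P_K = (1−ρ)ρ^K/(1−ρ^(K+1)) = (-0.1691·4.079171)/(1 − 4.768845)
= -0.689674/-3.768845 = 0.182994

Final: 0.182994


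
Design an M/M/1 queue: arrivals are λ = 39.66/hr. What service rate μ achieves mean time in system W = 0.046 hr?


W = 1/(μ−λ) ⇒ μ − λ = 1/W = 1/0.046 = 21.7391
μ = λ + 1/W = 39.66 + 21.7391 = 61.3991 per hr

Final: 61.3991 /hr


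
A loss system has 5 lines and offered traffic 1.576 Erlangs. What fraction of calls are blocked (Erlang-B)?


B(c,a) = (a^c/c!) / Σ_{k=0}^{c} a^k/k!
a^5/5! = 0.081021
Σ terms (k=0..5): 1.00000 + 1.57600 + 1.24189 + 0.65241 + 0.25705 + 0.08102 = 4.808362
B = 0.081021/4.808362 = 0.016850

Final: 0.016850


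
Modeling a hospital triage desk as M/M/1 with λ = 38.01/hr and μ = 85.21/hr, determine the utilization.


ρ = λ/μ = 38.01/85.21 = 0.4461

Final: 0.4461


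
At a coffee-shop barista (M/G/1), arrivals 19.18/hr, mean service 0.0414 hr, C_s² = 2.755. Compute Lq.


ρ = λ·E[S] = 19.18·0.0414 = 0.7941
Lq = ρ²(1+C_s²)/(2(1−ρ)) = 0.6305·(1+2.755)/(2·0.2059)
= 0.6305·3.7550/0.4119 = 5.74805

Final: 5.74805


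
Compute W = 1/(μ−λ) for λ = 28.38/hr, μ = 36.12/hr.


W = 1/(μ−λ) = 1/(36.12 − 28.38) = 1/7.74 = 0.1292 hr

Final: 0.1292 hr


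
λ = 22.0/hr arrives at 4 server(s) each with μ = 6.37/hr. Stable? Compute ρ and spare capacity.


Total capacity cμ = 4·6.37 = 25.48/hr
ρ = λ/(cμ) = 22.0/25.48 = 0.8634
Stable ⇔ ρ < 1: YES
Spare capacity = cμ − λ = 25.48 − 22.0 = 3.48/hr

Final: ρ = 0.8634; stable; margin = 3.48/hr


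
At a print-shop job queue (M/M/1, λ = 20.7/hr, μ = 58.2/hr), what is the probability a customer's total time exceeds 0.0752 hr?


W ~ Exponential(μ−λ) for M/M/1.
μ − λ = 58.2 − 20.7 = 37.5000
P(W > t) = e^{−(μ−λ)t} = e^{−2.8200} = 0.059606

Final: 0.059606


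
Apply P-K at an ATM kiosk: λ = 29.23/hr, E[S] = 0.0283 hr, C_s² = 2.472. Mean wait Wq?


ρ = λ·E[S] = 29.23·0.0283 = 0.8272
E[S²] = E[S]²(1+C_s²) = 0.0283²·(1+2.472) = 0.002781
Wq = λ·E[S²]/(2(1−ρ)) = 29.23·0.002781/(2·0.1728) = 0.23520 hr

Final: 0.23520 hr


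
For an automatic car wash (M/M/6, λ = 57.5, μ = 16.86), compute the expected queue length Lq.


a = λ/μ = 3.4104; ρ = a/6 = 0.5684
P₀ = 0.031865
Lq = P₀·a^c·ρ / (c!·(1−ρ)²) = 0.031865·1573.48152·0.5684/(720·0.18627)
= 0.21250

Final: 0.21250


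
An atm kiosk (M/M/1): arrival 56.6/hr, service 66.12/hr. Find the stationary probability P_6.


ρ = 56.6/66.12 = 0.8560
P_n = (1−ρ)·ρ^n = (1 − 0.8560)·0.8560^6 = 0.1440·0.393461 = 0.056651

Final: 0.056651


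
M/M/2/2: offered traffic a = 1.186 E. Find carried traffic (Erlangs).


B(2,1.186) = 0.243415 (Erlang-B)
Carried load = a(1 − B) = 1.186·(1 − 0.243415) = 1.186·0.756585 = 0.8973 E

Final: 0.8973 Erlangs


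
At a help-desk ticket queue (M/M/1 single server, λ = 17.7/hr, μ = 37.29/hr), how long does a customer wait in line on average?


ρ = 17.7/37.29 = 0.4747
Wq = ρ/(μ−λ) = 0.4747/(37.29 − 17.7) = 0.4747/19.59 = 0.02423 hr

Final: 0.02423 hr


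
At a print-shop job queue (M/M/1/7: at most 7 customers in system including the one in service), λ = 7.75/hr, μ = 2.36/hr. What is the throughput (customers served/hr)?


ρ = 3.2839; P_K = (1−ρ)ρ^7/(1−ρ^8) = 0.695535
λ_eff = λ(1 − P_K) = 7.75·(1 − 0.695535) = 7.75·0.304465 = 2.3596 /hr

Final: 2.3596 /hr


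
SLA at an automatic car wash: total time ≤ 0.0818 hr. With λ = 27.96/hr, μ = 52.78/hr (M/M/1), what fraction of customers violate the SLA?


W ~ Exponential(μ−λ) for M/M/1.
μ − λ = 52.78 − 27.96 = 24.8200
P(W > t) = e^{−(μ−λ)t} = e^{−2.0303} = 0.131299

Final: 0.131299


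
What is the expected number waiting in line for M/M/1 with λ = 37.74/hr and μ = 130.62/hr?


ρ = 37.74/130.62 = 0.2889
Lq = ρ²/(1−ρ) = 0.08348/0.7111 = 0.1174

Final: 0.1174


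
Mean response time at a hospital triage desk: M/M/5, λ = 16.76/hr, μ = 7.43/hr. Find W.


a = 2.2557; ρ = 0.4511; P₀ = 0.103324
Lq = P₀·a^c·ρ/(c!(1−ρ)²) = 0.07531
Wq = Lq/λ = 0.07531/16.76 = 0.004493 hr
W = Wq + 1/μ = 0.004493 + 0.13459 = 0.13908 hr

Final: 0.13908 hr


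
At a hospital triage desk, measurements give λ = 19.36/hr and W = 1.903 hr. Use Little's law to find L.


L = λW = 19.36·1.903 = 36.8421

Final: 36.8421


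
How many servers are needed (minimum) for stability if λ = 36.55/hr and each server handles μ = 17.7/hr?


Stability requires cμ > λ ⇔ c > λ/μ.
λ/μ = 36.55/17.7 = 2.0650
Minimum integer c = ⌊2.0650⌋ + 1 = 3
Check: 3·17.7 = 53.10 > 36.55, while 2·17.7 = 35.40 ≤ 36.55

Final: 3 servers


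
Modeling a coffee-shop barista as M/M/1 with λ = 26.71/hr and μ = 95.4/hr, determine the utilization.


ρ = λ/μ = 26.71/95.4 = 0.2800

Final: 0.2800


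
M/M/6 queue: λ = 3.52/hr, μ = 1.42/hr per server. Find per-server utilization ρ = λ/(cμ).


ρ = λ/(cμ) = 3.52/(6·1.42) = 3.52/8.52 = 0.4131

Final: 0.4131


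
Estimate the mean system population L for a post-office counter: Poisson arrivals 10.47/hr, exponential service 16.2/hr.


ρ = λ/μ = 10.47/16.2 = 0.6463
L = ρ/(1−ρ) = 0.6463/(1 − 0.6463) = 0.6463/0.3537 = 1.8272

Final: 1.8272


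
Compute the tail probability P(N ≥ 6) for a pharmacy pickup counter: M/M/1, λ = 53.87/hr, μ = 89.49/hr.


ρ = 53.87/89.49 = 0.6020
P(N ≥ n) = ρ^n = 0.6020^6 = 0.047581

Final: 0.047581


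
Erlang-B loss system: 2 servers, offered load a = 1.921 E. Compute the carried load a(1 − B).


B(2,1.921) = 0.387133 (Erlang-B)
Carried load = a(1 − B) = 1.921·(1 − 0.387133) = 1.921·0.612867 = 1.1773 E

Final: 1.1773 Erlangs


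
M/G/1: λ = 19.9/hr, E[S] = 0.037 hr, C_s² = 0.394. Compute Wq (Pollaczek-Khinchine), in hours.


ρ = λ·E[S] = 19.9·0.037 = 0.7363
E[S²] = E[S]²(1+C_s²) = 0.037²·(1+0.394) = 0.001908
Wq = λ·E[S²]/(2(1−ρ)) = 19.9·0.001908/(2·0.2637) = 0.07201 hr

Final: 0.07201 hr


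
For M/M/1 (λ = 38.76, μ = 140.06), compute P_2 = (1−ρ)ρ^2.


ρ = 38.76/140.06 = 0.2767
P_n = (1−ρ)·ρ^n = (1 − 0.2767)·0.2767^2 = 0.7233·0.076584 = 0.055390

Final: 0.055390


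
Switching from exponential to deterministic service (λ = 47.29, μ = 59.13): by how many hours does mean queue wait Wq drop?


ρ = 47.29/59.13 = 0.7998
Wq(M/M/1) = ρ/(μ−λ) = 0.7998/11.84 = 0.06755 hr
Wq(M/D/1) = ρ/(2(μ−λ)) = 0.03377 hr
Savings = 0.06755 − 0.03377 = 0.03377 hr

Final: 0.03377 hr


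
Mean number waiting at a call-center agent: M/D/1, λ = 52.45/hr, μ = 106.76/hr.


ρ = 52.45/106.76 = 0.4913
M/D/1: Lq = ρ²/(2(1−ρ)) = 0.2414/(2·0.5087) = 0.23723

Final: 0.23723


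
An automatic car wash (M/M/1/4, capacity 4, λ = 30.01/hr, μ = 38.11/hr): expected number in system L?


ρ = 30.01/38.11 = 0.7875
L = ρ[1 − (K+1)ρ^K + Kρ^(K+1)] / [(1−ρ)(1−ρ^(K+1))]
Numerator: 0.7875·(1 − 5·0.384510 + 4·0.302786) = 0.227252
Denominator: (0.2125)·(0.697214) = 0.148188
L = 0.227252/0.148188 = 1.5335

Final: 1.5335


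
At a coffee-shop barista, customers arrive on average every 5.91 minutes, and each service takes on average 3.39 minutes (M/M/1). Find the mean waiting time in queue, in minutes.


λ = 60/5.91 = 10.1523 /hr
μ = 60/3.39 = 17.6991 /hr
ρ = λ/μ = 10.1523/17.6991 = 0.5736
Wq = ρ/(μ−λ) = 0.5736/(17.6991−10.1523) = 0.07601 hr
In minutes: 0.07601·60 = 4.560 min

Final: 4.560 min


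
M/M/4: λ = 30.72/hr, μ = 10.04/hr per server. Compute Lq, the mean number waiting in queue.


a = λ/μ = 3.0598; ρ = a/4 = 0.7649
P₀ = 0.034421
Lq = P₀·a^c·ρ / (c!·(1−ρ)²) = 0.034421·87.64961·0.7649/(24·0.05525)
= 1.74034

Final: 1.74034


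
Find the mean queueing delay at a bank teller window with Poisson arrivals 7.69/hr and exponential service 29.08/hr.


ρ = 7.69/29.08 = 0.2644
Wq = ρ/(μ−λ) = 0.2644/(29.08 − 7.69) = 0.2644/21.39 = 0.01236 hr

Final: 0.01236 hr


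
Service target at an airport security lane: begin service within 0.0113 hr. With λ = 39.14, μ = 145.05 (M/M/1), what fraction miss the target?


ρ = 39.14/145.05 = 0.2698
P(Wq > t) = ρ·e^{−(μ−λ)t} = 0.2698·e^{−1.1968}
= 0.2698·0.302165 = 0.081536

Final: 0.081536


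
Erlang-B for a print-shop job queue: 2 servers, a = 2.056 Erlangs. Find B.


B(c,a) = (a^c/c!) / Σ_{k=0}^{c} a^k/k!
a^2/2! = 2.113568
Σ terms (k=0..2): 1.00000 + 2.05600 + 2.11357 = 5.169568
B = 2.113568/5.169568 = 0.408848

Final: 0.408848


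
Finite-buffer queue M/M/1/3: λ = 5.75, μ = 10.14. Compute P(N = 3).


ρ = λ/μ = 5.75/10.14 = 0.5671
P_K = (1−ρ)ρ^K/(1−ρ^(K+1)) = (0.4329·0.182343)/(1 − 0.103400)
= 0.078943/0.896600 = 0.088048

Final: 0.088048


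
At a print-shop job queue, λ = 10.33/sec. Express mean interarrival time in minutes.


Mean interarrival time = 1/λ = 1/10.33 second = 0.09681 second
In minutes: 0.09681 × 0.0166667 = 0.001613 min

Final: 0.001613 min


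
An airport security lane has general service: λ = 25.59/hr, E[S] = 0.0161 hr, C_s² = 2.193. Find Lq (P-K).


ρ = λ·E[S] = 25.59·0.0161 = 0.4120
Lq = ρ²(1+C_s²)/(2(1−ρ)) = 0.1697·(1+2.193)/(2·0.5880)
= 0.1697·3.1930/1.1760 = 0.46088

Final: 0.46088


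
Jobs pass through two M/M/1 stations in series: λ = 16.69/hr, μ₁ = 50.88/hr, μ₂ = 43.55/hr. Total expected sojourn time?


Each node sees arrival rate λ = 16.69/hr (tandem ⇒ throughput preserved).
W₁ = 1/(μ₁−λ) = 1/(50.88−16.69) = 0.02925 hr
W₂ = 1/(μ₂−λ) = 1/(43.55−16.69) = 0.03723 hr
W_total = W₁ + W₂ = 0.02925 + 0.03723 = 0.06648 hr

Final: 0.06648 hr


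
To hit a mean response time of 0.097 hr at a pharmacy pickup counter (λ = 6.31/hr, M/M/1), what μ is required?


W = 1/(μ−λ) ⇒ μ − λ = 1/W = 1/0.097 = 10.3093
μ = λ + 1/W = 6.31 + 10.3093 = 16.6193 per hr

Final: 16.6193 /hr


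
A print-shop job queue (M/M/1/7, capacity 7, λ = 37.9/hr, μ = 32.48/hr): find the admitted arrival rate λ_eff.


ρ = 1.1669; P_K = (1−ρ)ρ^7/(1−ρ^8) = 0.201689
λ_eff = λ(1 − P_K) = 37.9·(1 − 0.201689) = 37.9·0.798311 = 30.2560 /hr

Final: 30.2560 /hr


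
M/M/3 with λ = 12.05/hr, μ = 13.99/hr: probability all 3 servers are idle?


a = λ/μ = 12.05/13.99 = 0.8613; ρ = a/c = 0.2871
Σ_{k=0}^{2} a^k/k! (terms k=0..2) = 1.00000 + 0.86133 + 0.37094 = 2.23227
Tail: a^3/(3!(1−ρ)) = 0.63901/(6·0.7129) = 0.14939
P₀ = 1/(2.23227 + 0.14939) = 1/2.38167 = 0.419874

Final: 0.419874


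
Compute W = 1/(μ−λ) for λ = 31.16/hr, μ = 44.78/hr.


W = 1/(μ−λ) = 1/(44.78 − 31.16) = 1/13.62 = 0.07342 hr

Final: 0.07342 hr


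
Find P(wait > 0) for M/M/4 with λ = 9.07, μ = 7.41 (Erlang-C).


a = λ/μ = 1.2240; ρ = a/4 = 0.3060
P₀ = 0.292950 (from M/M/c formula)
C(c,a) = [a^c/(c!(1−ρ))]·P₀ = [2.24469/(24·0.6940)]·0.292950
= 0.13477·0.292950 = 0.039481

Final: 0.039481


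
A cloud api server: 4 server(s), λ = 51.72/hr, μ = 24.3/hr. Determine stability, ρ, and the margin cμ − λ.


Total capacity cμ = 4·24.3 = 97.20/hr
ρ = λ/(cμ) = 51.72/97.20 = 0.5321
Stable ⇔ ρ < 1: YES
Spare capacity = cμ − λ = 97.20 − 51.72 = 45.48/hr

Final: ρ = 0.5321; stable; margin = 45.48/hr


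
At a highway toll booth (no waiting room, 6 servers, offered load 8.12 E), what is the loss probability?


B(c,a) = (a^c/c!) / Σ_{k=0}^{c} a^k/k!
a^6/6! = 398.110543
Σ terms (k=0..6): 1.00000 + 8.12000 + 32.96720 + 89.23122 + 181.13938 + 294.17035 + 398.11054 = 1004.738696
B = 398.110543/1004.738696 = 0.396233

Final: 0.396233


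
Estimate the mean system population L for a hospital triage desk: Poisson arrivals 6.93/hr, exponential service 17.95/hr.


ρ = λ/μ = 6.93/17.95 = 0.3861
L = ρ/(1−ρ) = 0.3861/(1 − 0.3861) = 0.3861/0.6139 = 0.6289

Final: 0.6289
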